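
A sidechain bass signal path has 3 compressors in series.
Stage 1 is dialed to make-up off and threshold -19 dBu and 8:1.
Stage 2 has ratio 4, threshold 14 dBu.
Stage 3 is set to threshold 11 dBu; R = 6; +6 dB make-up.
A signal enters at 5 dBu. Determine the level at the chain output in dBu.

-10 dBu

Stage 1: 5 dBu is 24 dB over -19 dBu; at 8:1 that becomes 3 dB over, giving -16 dBu.
Stage 2: -16 dBu ≤ 14 dBu, so stage 2 doesn't engage; output -16 dBu.
Stage 3: below threshold (-16 ≤ 11); passes unchanged; make-up brings it to -10 dBu.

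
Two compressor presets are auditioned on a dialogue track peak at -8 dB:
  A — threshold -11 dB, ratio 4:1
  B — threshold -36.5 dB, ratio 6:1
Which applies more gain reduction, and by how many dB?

A: GR = 3 − 3/4 = 2.25 dB.
B: GR = 28.5 − 28.5/6 = 23.75 dB.
B applies 21.5 dB more gain reduction.

B, by 21.5 dB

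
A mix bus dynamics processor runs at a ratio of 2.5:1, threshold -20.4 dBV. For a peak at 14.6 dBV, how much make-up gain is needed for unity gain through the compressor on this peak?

Without make-up, output = threshold + overshoot/2.5 = -20.4 + 14 = -6.4 dBV.
Gap to target: 21 dB.

21 dB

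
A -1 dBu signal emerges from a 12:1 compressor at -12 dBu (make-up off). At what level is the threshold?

-13 dBu

Input is 12 dB above T (since output overshoot × R = input overshoot: (-12 − T)·12 = -1 − T gives T = -13 dBu).
Check: -13 + (-1 − (-13))/12 = -13 + 1 = -12 dBu. ✓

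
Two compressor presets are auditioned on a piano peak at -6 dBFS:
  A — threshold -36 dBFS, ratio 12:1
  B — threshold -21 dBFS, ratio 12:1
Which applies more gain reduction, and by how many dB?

A: 30 dB over, compressed to 2.5 dB over, so 27.5 dB of GR.
B: 15 dB over, compressed to 1.25 dB over, so 13.75 dB of GR.
A applies 13.75 dB more gain reduction.

A, by 13.75 dB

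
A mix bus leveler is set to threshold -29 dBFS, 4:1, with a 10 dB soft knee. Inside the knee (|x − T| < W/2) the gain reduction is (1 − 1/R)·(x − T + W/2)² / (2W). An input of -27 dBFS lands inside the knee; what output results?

-28.8375 dBFS

x − T + W/2 = -27 − (-29) + 5 = 7.
GR = (1 − 1/4) × 7² / 20 = 0.75 × 49 / 20 = 1.8375 dB.
Output = -27 − 1.8375 = -28.8375 dBFS.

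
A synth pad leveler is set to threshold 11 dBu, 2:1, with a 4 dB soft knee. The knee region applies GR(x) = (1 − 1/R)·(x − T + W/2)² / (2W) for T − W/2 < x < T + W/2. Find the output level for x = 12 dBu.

11.4375 dBu

x − T + W/2 = 12 − 11 + 2 = 3.
GR = (1 − 1/2) × 3² / 8 = 0.5 × 9 / 8 = 0.5625 dB.
Output = 12 − 0.5625 = 11.4375 dBu.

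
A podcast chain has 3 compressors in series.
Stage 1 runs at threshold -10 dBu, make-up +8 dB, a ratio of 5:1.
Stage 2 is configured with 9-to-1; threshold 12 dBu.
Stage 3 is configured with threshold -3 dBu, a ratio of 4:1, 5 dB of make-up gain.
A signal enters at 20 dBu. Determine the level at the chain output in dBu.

Stage 1: overshoot 30 dB → 30/5 = 6 dB → -4 dBu; +8 dB make-up → 4 dBu.
Stage 2: 4 dBu ≤ 12 dBu, so stage 2 doesn't engage; output 4 dBu.
Stage 3: overshoot 7 dB → 7/4 = 1.75 dB → -1.25 dBu; +5 dB make-up → 3.75 dBu.

3.75 dBu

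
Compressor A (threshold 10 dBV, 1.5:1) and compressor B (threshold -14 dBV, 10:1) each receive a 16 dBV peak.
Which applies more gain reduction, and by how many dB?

A: overshoot 6 dB → output overshoot 4 dB → GR 2 dB.
B: overshoot 30 dB → output overshoot 3 dB → GR 27 dB.
Difference: 25 dB in favour of B.

B, by 25 dB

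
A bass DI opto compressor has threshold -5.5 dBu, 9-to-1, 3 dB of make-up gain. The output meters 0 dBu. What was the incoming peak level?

Stripping the +3 dB make-up gives -3 dBu at the gain stage.
Post-compression overshoot = -3 − (-5.5) = 2.5 dB.
Input overshoot = R × output overshoot = 22.5 dB → input = -5.5 + 22.5 = 17 dBu.

17 dBu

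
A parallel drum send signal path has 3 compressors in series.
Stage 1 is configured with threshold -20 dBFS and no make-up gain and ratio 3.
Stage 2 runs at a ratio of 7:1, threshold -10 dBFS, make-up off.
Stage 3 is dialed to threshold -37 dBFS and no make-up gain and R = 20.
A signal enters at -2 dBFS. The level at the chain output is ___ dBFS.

-35.85 dBFS

Stage 1: overshoot 18 dB → 18/3 = 6 dB → -14 dBFS.
Stage 2: -14 dBFS is at or below the -10 dBFS threshold — no compression; output -14 dBFS.
Stage 3: -14 dBFS is 23 dB over -37 dBFS; at 20:1 that becomes 1.15 dB over, giving -35.85 dBFS.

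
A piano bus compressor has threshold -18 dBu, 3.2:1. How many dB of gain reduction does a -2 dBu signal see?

The signal is 16 dB above threshold.
At 3.2:1, output sits 16/3.2 = 5 dB above threshold.
So the signal is attenuated by 16 − 5 = 11 dB.

11 dB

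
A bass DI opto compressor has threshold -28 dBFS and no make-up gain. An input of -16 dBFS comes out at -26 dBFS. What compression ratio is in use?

6:1

Input overshoot = -16 − (-28) = 12 dB; output overshoot = -26 − (-28) = 2 dB.
Ratio = 12 / 2 = 6.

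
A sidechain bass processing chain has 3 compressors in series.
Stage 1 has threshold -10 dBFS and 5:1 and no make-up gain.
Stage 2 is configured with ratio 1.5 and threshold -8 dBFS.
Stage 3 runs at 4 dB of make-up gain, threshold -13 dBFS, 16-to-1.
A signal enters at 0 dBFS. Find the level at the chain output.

-8.6875 dBFS

Stage 1: overshoot 10 dB → 10/5 = 2 dB → -8 dBFS.
Stage 2: -8 dBFS is at or below the -8 dBFS threshold — no compression; output -8 dBFS.
Stage 3: overshoot 5 dB → 5/16 = 0.3125 dB → -12.6875 dBFS; +4 dB make-up → -8.6875 dBFS.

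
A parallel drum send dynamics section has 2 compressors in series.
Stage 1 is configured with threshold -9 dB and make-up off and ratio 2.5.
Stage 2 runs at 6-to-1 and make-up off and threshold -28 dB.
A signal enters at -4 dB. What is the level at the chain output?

-24.5 dB

Stage 1: overshoot 5 dB → 5/2.5 = 2 dB → -7 dB.
Stage 2: overshoot 21 dB → 21/6 = 3.5 dB → -24.5 dB.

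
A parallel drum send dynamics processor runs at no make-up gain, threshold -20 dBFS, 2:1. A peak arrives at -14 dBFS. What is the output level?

Overshoot: -14 − (-20) = 6 dB.
The 6 dB excess becomes 3 dB after 2:1 reduction.
That puts the output at -17 dBFS.

-17 dBFS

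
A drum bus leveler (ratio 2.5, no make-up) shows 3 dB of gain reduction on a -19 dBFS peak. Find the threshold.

Let T be the threshold. Output overshoot = (input overshoot)/R, so -22 − T = (-19 − T)/2.5.
2.5·(-22 − T) = -19 − T → 1.5·T = -55 − (-19) = -36.
T = -36/1.5 = -24 dBFS.

-24 dBFS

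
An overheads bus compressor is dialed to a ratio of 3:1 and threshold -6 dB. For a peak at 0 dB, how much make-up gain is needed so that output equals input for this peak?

The peak compresses to -6 + 6/3 = -4 dB.
To reach 0 dB requires 0 − (-4) = 4 dB of make-up.

4 dB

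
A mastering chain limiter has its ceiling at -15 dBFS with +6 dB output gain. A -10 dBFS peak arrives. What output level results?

A brickwall limiter is an ∞:1 compressor: any input above the ceiling is clamped to -15 dBFS.
Output gain then adds 6 dB: -15 + 6 = -9 dBFS.

-9 dBFS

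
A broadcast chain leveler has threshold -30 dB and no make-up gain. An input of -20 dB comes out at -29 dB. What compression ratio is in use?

10:1

Input overshoot = -20 − (-30) = 10 dB; output overshoot = -29 − (-30) = 1 dB.
Ratio = 10 / 1 = 10.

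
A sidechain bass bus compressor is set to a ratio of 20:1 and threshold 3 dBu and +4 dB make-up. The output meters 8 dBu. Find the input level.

23 dBu

Stripping the +4 dB make-up gives 4 dBu at the gain stage.
That's 1 dB above the 3 dBu threshold.
Input overshoot = R × output overshoot = 20 dB → input = 3 + 20 = 23 dBu.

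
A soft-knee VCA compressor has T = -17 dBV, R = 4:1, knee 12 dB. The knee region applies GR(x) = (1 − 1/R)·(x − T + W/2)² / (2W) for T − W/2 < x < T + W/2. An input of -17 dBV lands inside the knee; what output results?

x − T + W/2 = -17 − (-17) + 6 = 6.
GR = (1 − 1/4) × 6² / 24 = 0.75 × 36 / 24 = 1.125 dB.
Output = -17 − 1.125 = -18.125 dBV.

-18.125 dBV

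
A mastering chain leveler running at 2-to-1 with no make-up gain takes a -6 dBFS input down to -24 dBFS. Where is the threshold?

-42 dBFS

Let T be the threshold. Output overshoot = (input overshoot)/R, so -24 − T = (-6 − T)/2.
2·(-24 − T) = -6 − T → 1·T = -48 − (-6) = -42.
T = -42/1 = -42 dBFS.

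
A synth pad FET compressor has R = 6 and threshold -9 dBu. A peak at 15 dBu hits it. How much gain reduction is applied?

Overshoot = 15 − (-9) = 24 dB.
A 6:1 ratio leaves 4 dB of that excess.
Gain reduction = 24 − 4 = 20 dB.

20 dB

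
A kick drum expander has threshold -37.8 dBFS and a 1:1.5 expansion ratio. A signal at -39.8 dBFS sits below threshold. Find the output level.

Undershoot = (-37.8) − (-39.8) = 2 dB.
At 1:1.5, that expands to 3 dB under threshold.
Output = -37.8 − 3 = -40.8 dBFS.

-40.8 dBFS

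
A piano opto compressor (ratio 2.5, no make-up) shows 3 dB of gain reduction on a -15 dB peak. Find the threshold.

-20 dB

Gain reduction = -15 − (-18) = 3 dB; output overshoot = GR / (R − 1) = 3 / 1.5 = 2 dB.
Threshold = output − output overshoot = -18 − 2 = -20 dB.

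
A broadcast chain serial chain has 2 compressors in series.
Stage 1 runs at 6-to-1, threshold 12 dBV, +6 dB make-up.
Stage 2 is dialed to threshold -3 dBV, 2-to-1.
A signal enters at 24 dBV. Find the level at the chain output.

8.5 dBV

Stage 1: overshoot 12 dB → 12/6 = 2 dB → 14 dBV; +6 dB make-up → 20 dBV.
Stage 2: 20 dBV is 23 dB over -3 dBV; at 2:1 that becomes 11.5 dB over, giving 8.5 dBV.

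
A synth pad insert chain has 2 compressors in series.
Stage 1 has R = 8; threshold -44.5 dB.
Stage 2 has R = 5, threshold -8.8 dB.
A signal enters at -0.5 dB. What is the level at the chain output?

Stage 1: overshoot 44 dB → 44/8 = 5.5 dB → -39 dB.
Stage 2: -39 dB ≤ -8.8 dB, so stage 2 doesn't engage; output -39 dB.

-39 dB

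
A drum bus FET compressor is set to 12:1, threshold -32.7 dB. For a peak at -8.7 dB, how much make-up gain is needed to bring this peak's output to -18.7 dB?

12 dB

Overshoot 24 dB → 24/12 = 2 dB after compression, so the compressed level is -32.7 + 2 = -30.7 dB.
Make-up = target − compressed = -18.7 − (-30.7) = 12 dB.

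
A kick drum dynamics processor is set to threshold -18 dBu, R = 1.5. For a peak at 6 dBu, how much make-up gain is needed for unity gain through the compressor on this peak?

8 dB

Without make-up, output = threshold + overshoot/1.5 = -18 + 16 = -2 dBu.
Gap to target: 8 dB.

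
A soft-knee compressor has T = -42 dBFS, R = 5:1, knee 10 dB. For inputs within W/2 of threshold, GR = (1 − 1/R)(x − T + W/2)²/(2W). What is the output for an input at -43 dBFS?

-43.64 dBFS

x − T + W/2 = -43 − (-42) + 5 = 4.
GR = (1 − 1/5) × 4² / 20 = 0.8 × 16 / 20 = 0.64 dB.
Output = -43 − 0.64 = -43.64 dBFS.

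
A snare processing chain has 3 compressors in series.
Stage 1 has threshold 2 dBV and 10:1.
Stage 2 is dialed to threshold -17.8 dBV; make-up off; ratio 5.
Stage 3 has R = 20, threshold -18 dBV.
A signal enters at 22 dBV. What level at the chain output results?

Stage 1: overshoot 20 dB → 20/10 = 2 dB → 4 dBV.
Stage 2: 21.8 dB above -17.8 dBV, reduced 5:1 to 4.36 dB above → -13.44 dBV.
Stage 3: 4.56 dB above -18 dBV, reduced 20:1 to 0.228 dB above → -17.772 dBV.

-17.772 dBV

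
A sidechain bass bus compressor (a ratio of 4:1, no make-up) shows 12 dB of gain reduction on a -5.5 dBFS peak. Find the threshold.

Gain reduction = -5.5 − (-17.5) = 12 dB; output overshoot = GR / (R − 1) = 12 / 3 = 4 dB.
Threshold = output − output overshoot = -17.5 − 4 = -21.5 dBFS.

-21.5 dBFS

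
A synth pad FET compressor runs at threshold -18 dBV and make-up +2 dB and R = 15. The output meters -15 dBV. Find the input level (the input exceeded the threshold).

Remove make-up: -15 − 2 = -17 dBV.
The compressed level sits -17 − (-18) = 1 dB over threshold.
Input overshoot = R × output overshoot = 15 dB → input = -18 + 15 = -3 dBV.

-3 dBV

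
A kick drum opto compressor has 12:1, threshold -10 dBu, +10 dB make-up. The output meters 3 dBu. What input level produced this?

Before make-up, the level was 3 − 10 = -7 dBu.
The compressed level sits -7 − (-10) = 3 dB over threshold.
Before 12:1 compression the overshoot was 3 × 12 = 36 dB, so input = -10 + 36 = 26 dBu.

26 dBu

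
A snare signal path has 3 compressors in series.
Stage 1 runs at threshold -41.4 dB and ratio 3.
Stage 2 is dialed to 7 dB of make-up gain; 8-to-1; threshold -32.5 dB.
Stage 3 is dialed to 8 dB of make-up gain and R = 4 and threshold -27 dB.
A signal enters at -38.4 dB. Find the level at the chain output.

Stage 1: 3 dB above -41.4 dB, reduced 3:1 to 1 dB above → -40.4 dB.
Stage 2: below threshold (-40.4 ≤ -32.5); passes unchanged; make-up brings it to -33.4 dB.
Stage 3: -33.4 dB is at or below the -27 dB threshold — no compression; make-up brings it to -25.4 dB.

-25.4 dB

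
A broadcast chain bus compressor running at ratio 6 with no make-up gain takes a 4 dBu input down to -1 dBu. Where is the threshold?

Input is 6 dB above T (since output overshoot × R = input overshoot: (-1 − T)·6 = 4 − T gives T = -2 dBu).
Check: -2 + (4 − (-2))/6 = -2 + 1 = -1 dBu. ✓

-2 dBu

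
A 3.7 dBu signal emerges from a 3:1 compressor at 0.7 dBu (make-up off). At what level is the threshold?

-0.8 dBu

Gain reduction = 3.7 − 0.7 = 3 dB; output overshoot = GR / (R − 1) = 3 / 2 = 1.5 dB.
Threshold = output − output overshoot = 0.7 − 1.5 = -0.8 dBu.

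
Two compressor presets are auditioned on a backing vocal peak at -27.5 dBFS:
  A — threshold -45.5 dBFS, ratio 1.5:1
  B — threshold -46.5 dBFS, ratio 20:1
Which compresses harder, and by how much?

A: GR = 18 − 18/1.5 = 6 dB.
B: GR = 19 − 19/20 = 18.05 dB.
B reduces 12.05 dB more.

B, by 12.05 dB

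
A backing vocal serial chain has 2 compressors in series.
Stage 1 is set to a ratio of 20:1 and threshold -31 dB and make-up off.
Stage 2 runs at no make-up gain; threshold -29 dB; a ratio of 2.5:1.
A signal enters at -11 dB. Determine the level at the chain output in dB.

-30 dB

Stage 1: overshoot 20 dB → 20/20 = 1 dB → -30 dB.
Stage 2: below threshold (-30 ≤ -29); passes unchanged; output -30 dB.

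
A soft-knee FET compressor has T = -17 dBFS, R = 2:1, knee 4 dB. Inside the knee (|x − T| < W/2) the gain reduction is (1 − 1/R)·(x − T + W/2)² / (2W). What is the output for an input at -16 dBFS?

x − T + W/2 = -16 − (-17) + 2 = 3.
GR = (1 − 1/2) × 3² / 8 = 0.5 × 9 / 8 = 0.5625 dB.
Output = -16 − 0.5625 = -16.5625 dBFS.

-16.5625 dBFS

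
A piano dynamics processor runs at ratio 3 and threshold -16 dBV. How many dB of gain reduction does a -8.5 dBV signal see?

-8.5 dBV exceeds the threshold by 7.5 dB.
At 3:1, output sits 7.5/3 = 2.5 dB above threshold.
Gain reduction = 7.5 − 2.5 = 5 dB.

5 dB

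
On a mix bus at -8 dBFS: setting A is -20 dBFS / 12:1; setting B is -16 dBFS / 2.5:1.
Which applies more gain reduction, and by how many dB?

A: 12 dB over, compressed to 1 dB over, so 11 dB of GR.
B: 8 dB over, compressed to 3.2 dB over, so 4.8 dB of GR.
A applies 6.2 dB more gain reduction.

A, by 6.2 dB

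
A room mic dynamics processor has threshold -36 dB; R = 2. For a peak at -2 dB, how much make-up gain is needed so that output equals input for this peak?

17 dB

The peak compresses to -36 + 34/2 = -19 dB.
To reach -2 dB requires -2 − (-19) = 17 dB of make-up.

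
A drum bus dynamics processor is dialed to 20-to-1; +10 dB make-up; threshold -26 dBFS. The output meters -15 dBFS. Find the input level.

-6 dBFS

Remove make-up: -15 − 10 = -25 dBFS.
That's 1 dB above the -26 dBFS threshold.
Input overshoot = R × output overshoot = 20 dB → input = -26 + 20 = -6 dBFS.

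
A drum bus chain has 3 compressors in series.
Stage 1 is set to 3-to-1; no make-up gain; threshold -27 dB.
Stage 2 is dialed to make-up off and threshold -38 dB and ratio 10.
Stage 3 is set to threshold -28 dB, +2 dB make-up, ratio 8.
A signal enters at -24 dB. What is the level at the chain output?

Stage 1: -24 dB is 3 dB over -27 dB; at 3:1 that becomes 1 dB over, giving -26 dB.
Stage 2: 12 dB above -38 dB, reduced 10:1 to 1.2 dB above → -36.8 dB.
Stage 3: -36.8 dB is at or below the -28 dB threshold — no compression; make-up brings it to -34.8 dB.

-34.8 dB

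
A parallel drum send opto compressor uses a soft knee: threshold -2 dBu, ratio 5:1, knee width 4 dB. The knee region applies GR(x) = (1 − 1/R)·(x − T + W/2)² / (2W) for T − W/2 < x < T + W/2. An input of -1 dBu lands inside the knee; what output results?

x − T + W/2 = -1 − (-2) + 2 = 3.
GR = (1 − 1/5) × 3² / 8 = 0.8 × 9 / 8 = 0.9 dB.
Output = -1 − 0.9 = -1.9 dBu.

-1.9 dBu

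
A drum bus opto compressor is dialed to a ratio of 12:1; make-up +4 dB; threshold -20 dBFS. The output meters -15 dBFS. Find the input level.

-8 dBFS

Stripping the +4 dB make-up gives -19 dBFS at the gain stage.
Post-compression overshoot = -19 − (-20) = 1 dB.
Before 12:1 compression the overshoot was 1 × 12 = 12 dB, so input = -20 + 12 = -8 dBFS.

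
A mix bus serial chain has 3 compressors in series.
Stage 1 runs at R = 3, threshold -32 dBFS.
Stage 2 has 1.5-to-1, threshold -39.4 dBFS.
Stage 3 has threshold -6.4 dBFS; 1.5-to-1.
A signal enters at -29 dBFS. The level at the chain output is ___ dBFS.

-33.8 dBFS

Stage 1: 3 dB above -32 dBFS, reduced 3:1 to 1 dB above → -31 dBFS.
Stage 2: 8.4 dB above -39.4 dBFS, reduced 1.5:1 to 5.6 dB above → -33.8 dBFS.
Stage 3: -33.8 dBFS is at or below the -6.4 dBFS threshold — no compression; output -33.8 dBFS.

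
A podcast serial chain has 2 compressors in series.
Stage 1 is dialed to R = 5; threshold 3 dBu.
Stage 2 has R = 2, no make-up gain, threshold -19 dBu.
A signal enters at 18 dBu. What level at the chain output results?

-6.5 dBu

Stage 1: overshoot 15 dB → 15/5 = 3 dB → 6 dBu.
Stage 2: 25 dB above -19 dBu, reduced 2:1 to 12.5 dB above → -6.5 dBu.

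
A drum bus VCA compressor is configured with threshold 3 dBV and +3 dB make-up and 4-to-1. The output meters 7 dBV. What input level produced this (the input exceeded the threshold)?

Stripping the +3 dB make-up gives 4 dBV at the gain stage.
The compressed level sits 4 − 3 = 1 dB over threshold.
Before 4:1 compression the overshoot was 1 × 4 = 4 dB, so input = 3 + 4 = 7 dBV.

7 dBV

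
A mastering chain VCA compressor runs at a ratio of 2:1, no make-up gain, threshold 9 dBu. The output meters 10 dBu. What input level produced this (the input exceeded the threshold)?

Post-compression overshoot = 10 − 9 = 1 dB.
Undo the ratio: input overshoot = 1 × 2 = 2 dB, giving input = 11 dBu.

11 dBu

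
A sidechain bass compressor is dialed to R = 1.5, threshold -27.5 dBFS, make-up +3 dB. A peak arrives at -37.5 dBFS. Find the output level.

-34.5 dBFS

-37.5 dBFS is 10 dB below the -27.5 dBFS threshold, so no gain reduction is applied.
Make-up gain adds 3 dB: -37.5 + 3 = -34.5 dBFS.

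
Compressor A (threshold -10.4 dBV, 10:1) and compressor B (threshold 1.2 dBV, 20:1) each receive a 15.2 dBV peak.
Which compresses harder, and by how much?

A, by 9.74 dB

A: overshoot 25.6 dB → output overshoot 2.56 dB → GR 23.04 dB.
B: overshoot 14 dB → output overshoot 0.7 dB → GR 13.3 dB.
A reduces 9.74 dB more.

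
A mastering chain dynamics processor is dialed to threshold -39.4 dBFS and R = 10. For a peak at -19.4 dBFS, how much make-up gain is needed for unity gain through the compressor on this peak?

18 dB

Without make-up, output = threshold + overshoot/10 = -39.4 + 2 = -37.4 dBFS.
Gap to target: 18 dB.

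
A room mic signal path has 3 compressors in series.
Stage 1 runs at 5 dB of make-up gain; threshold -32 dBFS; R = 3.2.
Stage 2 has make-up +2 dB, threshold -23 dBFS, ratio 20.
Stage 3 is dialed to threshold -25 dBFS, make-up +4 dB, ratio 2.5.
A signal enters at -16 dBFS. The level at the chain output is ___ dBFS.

-19.38 dBFS

Stage 1: 16 dB above -32 dBFS, reduced 3.2:1 to 5 dB above → -27 dBFS; +5 dB make-up → -22 dBFS.
Stage 2: overshoot 1 dB → 1/20 = 0.05 dB → -22.95 dBFS; +2 dB make-up → -20.95 dBFS.
Stage 3: 4.05 dB above -25 dBFS, reduced 2.5:1 to 1.62 dB above → -23.38 dBFS; +4 dB make-up → -19.38 dBFS.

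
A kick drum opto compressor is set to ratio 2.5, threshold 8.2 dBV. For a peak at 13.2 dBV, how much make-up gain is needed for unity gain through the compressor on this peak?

Overshoot 5 dB → 5/2.5 = 2 dB after compression, so the compressed level is 8.2 + 2 = 10.2 dBV.
Make-up = target − compressed = 13.2 − 10.2 = 3 dB.

3 dB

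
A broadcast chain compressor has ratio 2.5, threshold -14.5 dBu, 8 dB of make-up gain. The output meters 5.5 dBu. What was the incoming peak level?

Remove make-up: 5.5 − 8 = -2.5 dBu.
That's 12 dB above the -14.5 dBu threshold.
Before 2.5:1 compression the overshoot was 12 × 2.5 = 30 dB, so input = -14.5 + 30 = 15.5 dBu.

15.5 dBu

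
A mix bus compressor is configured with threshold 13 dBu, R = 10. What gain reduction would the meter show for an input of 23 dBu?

Overshoot = 23 − 13 = 10 dB.
After 10:1 compression the overshoot becomes 10/10 = 1 dB.
So the signal is attenuated by 10 − 1 = 9 dB.

9 dB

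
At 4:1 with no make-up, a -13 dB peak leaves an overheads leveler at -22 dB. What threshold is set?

Gain reduction = -13 − (-22) = 9 dB; output overshoot = GR / (R − 1) = 9 / 3 = 3 dB.
Threshold = output − output overshoot = -22 − 3 = -25 dB.

-25 dB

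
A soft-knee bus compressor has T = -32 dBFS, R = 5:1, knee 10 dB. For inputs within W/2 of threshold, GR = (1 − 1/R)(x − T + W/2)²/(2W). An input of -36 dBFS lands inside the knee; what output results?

x − T + W/2 = -36 − (-32) + 5 = 1.
GR = (1 − 1/5) × 1² / 20 = 0.8 × 1 / 20 = 0.04 dB.
Output = -36 − 0.04 = -36.04 dBFS.

-36.04 dBFS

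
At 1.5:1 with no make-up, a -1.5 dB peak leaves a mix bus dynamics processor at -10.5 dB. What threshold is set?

-28.5 dB

Gain reduction = -1.5 − (-10.5) = 9 dB; output overshoot = GR / (R − 1) = 9 / 0.5 = 18 dB.
Threshold = output − output overshoot = -10.5 − 18 = -28.5 dB.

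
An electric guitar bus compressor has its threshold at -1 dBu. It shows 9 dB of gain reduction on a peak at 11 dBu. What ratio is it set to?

Input overshoot = 11 − (-1) = 12 dB.
Output overshoot = 12 − 9 = 3 dB.
Ratio = input overshoot / output overshoot = 12 / 3 = 4.

4:1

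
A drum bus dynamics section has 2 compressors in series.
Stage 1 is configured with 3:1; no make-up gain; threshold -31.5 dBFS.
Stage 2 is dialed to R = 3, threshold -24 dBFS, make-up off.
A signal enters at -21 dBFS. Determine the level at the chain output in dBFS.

Stage 1: overshoot 10.5 dB → 10.5/3 = 3.5 dB → -28 dBFS.
Stage 2: below threshold (-28 ≤ -24); passes unchanged; output -28 dBFS.

-28 dBFS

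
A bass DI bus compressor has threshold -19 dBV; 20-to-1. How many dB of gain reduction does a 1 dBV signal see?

19 dB

Overshoot = 1 − (-19) = 20 dB.
After 20:1 compression the overshoot becomes 20/20 = 1 dB.
Gain reduction = 20 − 1 = 19 dB.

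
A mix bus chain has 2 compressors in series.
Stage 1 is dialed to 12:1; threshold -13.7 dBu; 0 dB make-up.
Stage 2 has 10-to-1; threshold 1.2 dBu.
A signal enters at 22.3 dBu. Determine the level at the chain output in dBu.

Stage 1: 36 dB above -13.7 dBu, reduced 12:1 to 3 dB above → -10.7 dBu.
Stage 2: -10.7 dBu ≤ 1.2 dBu, so stage 2 doesn't engage; output -10.7 dBu.

-10.7 dBu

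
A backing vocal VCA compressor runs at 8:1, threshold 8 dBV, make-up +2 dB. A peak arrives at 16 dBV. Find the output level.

16 dBV sits 8 dB over threshold.
8:1 compression reduces that to 8/8 = 1 dB over.
That puts the output at 9 dBV; make-up adds 2 dB, giving 11 dBV.

11 dBV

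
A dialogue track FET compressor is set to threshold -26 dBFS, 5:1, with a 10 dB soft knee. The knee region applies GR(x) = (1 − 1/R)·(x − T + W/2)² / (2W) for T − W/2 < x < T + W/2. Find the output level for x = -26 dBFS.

-27 dBFS

x − T + W/2 = -26 − (-26) + 5 = 5.
GR = (1 − 1/5) × 5² / 20 = 0.8 × 25 / 20 = 1 dB.
Output = -26 − 1 = -27 dBFS.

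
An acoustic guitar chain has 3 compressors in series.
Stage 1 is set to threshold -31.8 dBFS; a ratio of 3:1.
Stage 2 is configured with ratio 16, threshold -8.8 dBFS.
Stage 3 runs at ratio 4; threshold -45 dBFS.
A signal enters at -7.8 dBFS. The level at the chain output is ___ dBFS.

Stage 1: overshoot 24 dB → 24/3 = 8 dB → -23.8 dBFS.
Stage 2: -23.8 dBFS is at or below the -8.8 dBFS threshold — no compression; output -23.8 dBFS.
Stage 3: 21.2 dB above -45 dBFS, reduced 4:1 to 5.3 dB above → -39.7 dBFS.

-39.7 dBFS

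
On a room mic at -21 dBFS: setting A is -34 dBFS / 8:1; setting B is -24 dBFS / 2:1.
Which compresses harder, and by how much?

A, by 9.875 dB

A: overshoot 13 dB → output overshoot 1.625 dB → GR 11.375 dB.
B: overshoot 3 dB → output overshoot 1.5 dB → GR 1.5 dB.
A applies 9.875 dB more gain reduction.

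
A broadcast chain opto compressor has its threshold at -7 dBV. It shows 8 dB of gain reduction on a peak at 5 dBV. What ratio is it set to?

Input overshoot = 5 − (-7) = 12 dB.
Output overshoot = 12 − 8 = 4 dB.
Ratio = input overshoot / output overshoot = 12 / 4 = 3.

3:1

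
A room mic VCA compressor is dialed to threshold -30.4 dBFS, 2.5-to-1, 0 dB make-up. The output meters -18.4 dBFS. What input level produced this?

-0.4 dBFS

The compressed level sits -18.4 − (-30.4) = 12 dB over threshold.
Undo the ratio: input overshoot = 12 × 2.5 = 30 dB, giving input = -0.4 dBFS.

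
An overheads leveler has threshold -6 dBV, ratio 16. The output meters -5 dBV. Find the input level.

Post-compression overshoot = -5 − (-6) = 1 dB.
Before 16:1 compression the overshoot was 1 × 16 = 16 dB, so input = -6 + 16 = 10 dBV.

10 dBV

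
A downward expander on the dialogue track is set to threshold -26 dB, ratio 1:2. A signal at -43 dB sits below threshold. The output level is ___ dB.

Undershoot = (-26) − (-43) = 17 dB.
At 1:2, that expands to 34 dB under threshold.
Output = -26 − 34 = -60 dB.

-60 dB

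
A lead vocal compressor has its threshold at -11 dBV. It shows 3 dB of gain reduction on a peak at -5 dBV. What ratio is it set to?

Input overshoot = -5 − (-11) = 6 dB.
Output overshoot = 6 − 3 = 3 dB.
Ratio = input overshoot / output overshoot = 6 / 3 = 2.

2:1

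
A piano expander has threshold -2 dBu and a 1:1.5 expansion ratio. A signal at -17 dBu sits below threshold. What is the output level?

Below threshold, a 1:1.5 expander applies gain = (1.5−1)×(T − x) of attenuation.
(1.5−1) × 15 = 7.5 dB, so output = -17 − 7.5 = -24.5 dBu.

-24.5 dBu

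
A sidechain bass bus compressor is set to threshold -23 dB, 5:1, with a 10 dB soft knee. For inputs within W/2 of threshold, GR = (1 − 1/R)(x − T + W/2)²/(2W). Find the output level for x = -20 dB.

-22.56 dB

x − T + W/2 = -20 − (-23) + 5 = 8.
GR = (1 − 1/5) × 8² / 20 = 0.8 × 64 / 20 = 2.56 dB.
Output = -20 − 2.56 = -22.56 dB.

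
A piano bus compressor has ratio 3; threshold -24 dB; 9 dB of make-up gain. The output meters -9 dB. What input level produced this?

Before make-up, the level was -9 − 9 = -18 dB.
Post-compression overshoot = -18 − (-24) = 6 dB.
Undo the ratio: input overshoot = 6 × 3 = 18 dB, giving input = -6 dB.

-6 dB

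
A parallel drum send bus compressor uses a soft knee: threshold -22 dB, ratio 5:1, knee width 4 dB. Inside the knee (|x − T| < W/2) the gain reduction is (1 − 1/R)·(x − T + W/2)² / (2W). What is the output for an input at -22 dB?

-22.4 dB

x − T + W/2 = -22 − (-22) + 2 = 2.
GR = (1 − 1/5) × 2² / 8 = 0.8 × 4 / 8 = 0.4 dB.
Output = -22 − 0.4 = -22.4 dB.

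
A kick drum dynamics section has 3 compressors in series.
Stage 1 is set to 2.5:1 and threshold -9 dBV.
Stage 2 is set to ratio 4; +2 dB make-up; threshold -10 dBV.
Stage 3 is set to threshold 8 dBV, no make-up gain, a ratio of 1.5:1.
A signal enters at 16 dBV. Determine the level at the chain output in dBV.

-5.25 dBV

Stage 1: 16 dBV is 25 dB over -9 dBV; at 2.5:1 that becomes 10 dB over, giving 1 dBV.
Stage 2: 11 dB above -10 dBV, reduced 4:1 to 2.75 dB above → -7.25 dBV; +2 dB make-up → -5.25 dBV.
Stage 3: -5.25 dBV is at or below the 8 dBV threshold — no compression; output -5.25 dBV.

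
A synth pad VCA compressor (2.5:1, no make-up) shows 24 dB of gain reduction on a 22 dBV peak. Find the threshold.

Let T be the threshold. Output overshoot = (input overshoot)/R, so -2 − T = (22 − T)/2.5.
2.5·(-2 − T) = 22 − T → 1.5·T = -5 − 22 = -27.
T = -27/1.5 = -18 dBV.

-18 dBV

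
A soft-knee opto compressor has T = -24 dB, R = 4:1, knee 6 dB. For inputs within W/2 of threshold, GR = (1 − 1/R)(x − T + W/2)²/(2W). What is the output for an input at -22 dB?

x − T + W/2 = -22 − (-24) + 3 = 5.
GR = (1 − 1/4) × 5² / 12 = 0.75 × 25 / 12 = 1.5625 dB.
Output = -22 − 1.5625 = -23.5625 dB.

-23.5625 dB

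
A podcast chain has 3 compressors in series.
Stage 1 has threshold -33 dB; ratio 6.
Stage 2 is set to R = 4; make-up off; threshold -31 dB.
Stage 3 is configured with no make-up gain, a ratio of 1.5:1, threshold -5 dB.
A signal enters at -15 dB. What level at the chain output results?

-30.75 dB

Stage 1: overshoot 18 dB → 18/6 = 3 dB → -30 dB.
Stage 2: 1 dB above -31 dB, reduced 4:1 to 0.25 dB above → -30.75 dB.
Stage 3: below threshold (-30.75 ≤ -5); passes unchanged; output -30.75 dB.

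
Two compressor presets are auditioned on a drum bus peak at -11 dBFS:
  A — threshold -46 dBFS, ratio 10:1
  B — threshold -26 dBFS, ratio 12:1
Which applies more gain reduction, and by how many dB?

A: overshoot 35 dB → output overshoot 3.5 dB → GR 31.5 dB.
B: overshoot 15 dB → output overshoot 1.25 dB → GR 13.75 dB.
Difference: 17.75 dB in favour of A.

A, by 17.75 dB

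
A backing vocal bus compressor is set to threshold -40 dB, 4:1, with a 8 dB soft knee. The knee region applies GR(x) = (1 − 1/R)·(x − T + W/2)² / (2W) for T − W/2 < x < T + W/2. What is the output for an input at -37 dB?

-39.296875 dB

x − T + W/2 = -37 − (-40) + 4 = 7.
GR = (1 − 1/4) × 7² / 16 = 0.75 × 49 / 16 = 2.296875 dB.
Output = -37 − 2.296875 = -39.296875 dB.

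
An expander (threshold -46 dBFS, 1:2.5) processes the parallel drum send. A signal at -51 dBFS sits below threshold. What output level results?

Undershoot = (-46) − (-51) = 5 dB.
At 1:2.5, that expands to 12.5 dB under threshold.
Output = -46 − 12.5 = -58.5 dBFS.

-58.5 dBFS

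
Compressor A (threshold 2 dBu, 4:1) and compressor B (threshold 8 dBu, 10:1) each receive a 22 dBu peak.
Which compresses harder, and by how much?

A: overshoot 20 dB → output overshoot 5 dB → GR 15 dB.
B: overshoot 14 dB → output overshoot 1.4 dB → GR 12.6 dB.
A applies 2.4 dB more gain reduction.

A, by 2.4 dB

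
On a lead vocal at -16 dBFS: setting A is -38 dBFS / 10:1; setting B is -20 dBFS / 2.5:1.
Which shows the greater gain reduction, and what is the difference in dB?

A, by 17.4 dB

A: 22 dB over, compressed to 2.2 dB over, so 19.8 dB of GR.
B: 4 dB over, compressed to 1.6 dB over, so 2.4 dB of GR.
A reduces 17.4 dB more.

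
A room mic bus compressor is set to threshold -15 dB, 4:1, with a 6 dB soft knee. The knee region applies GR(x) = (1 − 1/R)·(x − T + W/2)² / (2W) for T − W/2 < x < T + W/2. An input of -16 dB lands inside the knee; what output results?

-16.25 dB

x − T + W/2 = -16 − (-15) + 3 = 2.
GR = (1 − 1/4) × 2² / 12 = 0.75 × 4 / 12 = 0.25 dB.
Output = -16 − 0.25 = -16.25 dB.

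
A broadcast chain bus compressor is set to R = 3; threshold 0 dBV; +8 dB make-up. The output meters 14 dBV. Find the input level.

18 dBV

Stripping the +8 dB make-up gives 6 dBV at the gain stage.
That's 6 dB above the 0 dBV threshold.
Undo the ratio: input overshoot = 6 × 3 = 18 dB, giving input = 18 dBV.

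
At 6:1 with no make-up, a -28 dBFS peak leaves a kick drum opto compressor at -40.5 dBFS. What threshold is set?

Let T be the threshold. Output overshoot = (input overshoot)/R, so -40.5 − T = (-28 − T)/6.
6·(-40.5 − T) = -28 − T → 5·T = -243 − (-28) = -215.
T = -215/5 = -43 dBFS.

-43 dBFS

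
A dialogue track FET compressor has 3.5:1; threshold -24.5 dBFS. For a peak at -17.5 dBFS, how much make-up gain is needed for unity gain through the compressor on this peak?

5 dB

The peak compresses to -24.5 + 7/3.5 = -22.5 dBFS.
To reach -17.5 dBFS requires -17.5 − (-22.5) = 5 dB of make-up.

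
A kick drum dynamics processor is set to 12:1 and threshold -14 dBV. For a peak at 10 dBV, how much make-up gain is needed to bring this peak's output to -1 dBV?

11 dB

Without make-up, output = threshold + overshoot/12 = -14 + 2 = -12 dBV.
Gap to target: 11 dB.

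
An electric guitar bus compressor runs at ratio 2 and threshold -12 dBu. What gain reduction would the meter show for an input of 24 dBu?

24 dBu exceeds the threshold by 36 dB.
A 2:1 ratio leaves 18 dB of that excess.
So the signal is attenuated by 36 − 18 = 18 dB.

18 dB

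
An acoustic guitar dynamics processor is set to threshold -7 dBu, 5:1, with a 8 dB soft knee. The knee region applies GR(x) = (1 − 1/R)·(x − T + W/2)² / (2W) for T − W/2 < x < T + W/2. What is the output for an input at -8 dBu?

x − T + W/2 = -8 − (-7) + 4 = 3.
GR = (1 − 1/5) × 3² / 16 = 0.8 × 9 / 16 = 0.45 dB.
Output = -8 − 0.45 = -8.45 dBu.

-8.45 dBu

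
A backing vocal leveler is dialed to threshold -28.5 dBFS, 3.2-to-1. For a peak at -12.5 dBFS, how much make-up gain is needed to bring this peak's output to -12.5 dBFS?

11 dB

The peak compresses to -28.5 + 16/3.2 = -23.5 dBFS.
To reach -12.5 dBFS requires -12.5 − (-23.5) = 11 dB of make-up.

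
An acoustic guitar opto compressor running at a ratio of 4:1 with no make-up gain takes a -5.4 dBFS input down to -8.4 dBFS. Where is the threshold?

Let T be the threshold. Output overshoot = (input overshoot)/R, so -8.4 − T = (-5.4 − T)/4.
4·(-8.4 − T) = -5.4 − T → 3·T = -33.6 − (-5.4) = -28.2.
T = -28.2/3 = -9.4 dBFS.

-9.4 dBFS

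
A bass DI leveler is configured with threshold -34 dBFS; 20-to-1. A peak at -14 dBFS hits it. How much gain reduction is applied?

The signal is 20 dB above threshold.
After 20:1 compression the overshoot becomes 20/20 = 1 dB.
GR = overshoot in − overshoot out = 20 − 1 = 19 dB.

19 dB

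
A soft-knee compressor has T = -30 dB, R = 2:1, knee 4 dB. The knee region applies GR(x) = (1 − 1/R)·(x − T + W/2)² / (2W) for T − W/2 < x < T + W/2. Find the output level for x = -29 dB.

-29.5625 dB

x − T + W/2 = -29 − (-30) + 2 = 3.
GR = (1 − 1/2) × 3² / 8 = 0.5 × 9 / 8 = 0.5625 dB.
Output = -29 − 0.5625 = -29.5625 dB.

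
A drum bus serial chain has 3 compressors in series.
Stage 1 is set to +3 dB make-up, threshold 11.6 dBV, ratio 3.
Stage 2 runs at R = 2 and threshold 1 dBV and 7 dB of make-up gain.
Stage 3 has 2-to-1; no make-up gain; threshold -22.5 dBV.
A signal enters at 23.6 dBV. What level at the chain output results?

-2.85 dBV

Stage 1: 23.6 dBV is 12 dB over 11.6 dBV; at 3:1 that becomes 4 dB over, giving 15.6 dBV; +3 dB make-up → 18.6 dBV.
Stage 2: 17.6 dB above 1 dBV, reduced 2:1 to 8.8 dB above → 9.8 dBV; +7 dB make-up → 16.8 dBV.
Stage 3: overshoot 39.3 dB → 39.3/2 = 19.65 dB → -2.85 dBV.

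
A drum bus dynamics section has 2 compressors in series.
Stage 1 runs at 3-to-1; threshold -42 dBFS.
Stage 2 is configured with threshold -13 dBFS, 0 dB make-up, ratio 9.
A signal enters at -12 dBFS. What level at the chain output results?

-32 dBFS

Stage 1: 30 dB above -42 dBFS, reduced 3:1 to 10 dB above → -32 dBFS.
Stage 2: -32 dBFS ≤ -13 dBFS, so stage 2 doesn't engage; output -32 dBFS.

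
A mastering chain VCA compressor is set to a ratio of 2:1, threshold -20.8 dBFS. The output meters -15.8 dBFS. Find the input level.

-10.8 dBFS

The compressed level sits -15.8 − (-20.8) = 5 dB over threshold.
Undo the ratio: input overshoot = 5 × 2 = 10 dB, giving input = -10.8 dBFS.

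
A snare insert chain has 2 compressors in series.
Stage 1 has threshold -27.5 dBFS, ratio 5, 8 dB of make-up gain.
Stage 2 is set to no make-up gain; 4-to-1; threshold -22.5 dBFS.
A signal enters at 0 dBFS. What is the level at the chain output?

-20.375 dBFS

Stage 1: 27.5 dB above -27.5 dBFS, reduced 5:1 to 5.5 dB above → -22 dBFS; +8 dB make-up → -14 dBFS.
Stage 2: -14 dBFS is 8.5 dB over -22.5 dBFS; at 4:1 that becomes 2.125 dB over, giving -20.375 dBFS.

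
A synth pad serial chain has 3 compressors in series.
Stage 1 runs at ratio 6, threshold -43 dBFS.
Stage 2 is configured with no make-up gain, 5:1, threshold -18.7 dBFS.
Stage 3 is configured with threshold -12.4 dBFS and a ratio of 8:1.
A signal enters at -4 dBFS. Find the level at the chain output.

Stage 1: overshoot 39 dB → 39/6 = 6.5 dB → -36.5 dBFS.
Stage 2: below threshold (-36.5 ≤ -18.7); passes unchanged; output -36.5 dBFS.
Stage 3: -36.5 dBFS ≤ -12.4 dBFS, so stage 3 doesn't engage; output -36.5 dBFS.

-36.5 dBFS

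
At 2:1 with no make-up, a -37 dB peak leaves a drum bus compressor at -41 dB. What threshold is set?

-45 dB

Input is 8 dB above T (since output overshoot × R = input overshoot: (-41 − T)·2 = -37 − T gives T = -45 dB).
Check: -45 + (-37 − (-45))/2 = -45 + 4 = -41 dB. ✓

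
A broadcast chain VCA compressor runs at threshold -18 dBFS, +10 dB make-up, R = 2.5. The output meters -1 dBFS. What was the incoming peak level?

Stripping the +10 dB make-up gives -11 dBFS at the gain stage.
The compressed level sits -11 − (-18) = 7 dB over threshold.
Input overshoot = R × output overshoot = 17.5 dB → input = -18 + 17.5 = -0.5 dBFS.

-0.5 dBFS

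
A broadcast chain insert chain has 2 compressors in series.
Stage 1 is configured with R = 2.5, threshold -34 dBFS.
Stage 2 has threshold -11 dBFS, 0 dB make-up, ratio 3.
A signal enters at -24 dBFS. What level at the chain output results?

-30 dBFS

Stage 1: 10 dB above -34 dBFS, reduced 2.5:1 to 4 dB above → -30 dBFS.
Stage 2: below threshold (-30 ≤ -11); passes unchanged; output -30 dBFS.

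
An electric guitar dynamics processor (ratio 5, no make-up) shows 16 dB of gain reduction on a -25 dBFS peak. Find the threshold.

-45 dBFS

Let T be the threshold. Output overshoot = (input overshoot)/R, so -41 − T = (-25 − T)/5.
5·(-41 − T) = -25 − T → 4·T = -205 − (-25) = -180.
T = -180/4 = -45 dBFS.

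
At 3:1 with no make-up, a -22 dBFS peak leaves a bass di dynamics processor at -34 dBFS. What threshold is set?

Let T be the threshold. Output overshoot = (input overshoot)/R, so -34 − T = (-22 − T)/3.
3·(-34 − T) = -22 − T → 2·T = -102 − (-22) = -80.
T = -80/2 = -40 dBFS.

-40 dBFS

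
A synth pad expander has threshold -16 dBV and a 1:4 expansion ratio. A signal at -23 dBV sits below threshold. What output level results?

-44 dBV

Undershoot = (-16) − (-23) = 7 dB.
At 1:4, that expands to 28 dB under threshold.
Output = -16 − 28 = -44 dBV.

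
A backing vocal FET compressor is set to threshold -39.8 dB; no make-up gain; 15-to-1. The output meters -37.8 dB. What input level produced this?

-9.8 dB

Post-compression overshoot = -37.8 − (-39.8) = 2 dB.
Input overshoot = R × output overshoot = 30 dB → input = -39.8 + 30 = -9.8 dB.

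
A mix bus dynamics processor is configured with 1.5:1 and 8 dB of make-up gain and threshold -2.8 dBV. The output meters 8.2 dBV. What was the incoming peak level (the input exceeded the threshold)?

1.7 dBV

Stripping the +8 dB make-up gives 0.2 dBV at the gain stage.
Post-compression overshoot = 0.2 − (-2.8) = 3 dB.
Before 1.5:1 compression the overshoot was 3 × 1.5 = 4.5 dB, so input = -2.8 + 4.5 = 1.7 dBV.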